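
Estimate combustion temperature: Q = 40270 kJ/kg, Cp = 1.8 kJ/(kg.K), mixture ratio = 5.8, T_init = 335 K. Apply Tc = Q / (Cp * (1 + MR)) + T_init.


Tc = 40270 / (1.8 * (1 + 5.8)) + 335 = 3625 K

3625 K


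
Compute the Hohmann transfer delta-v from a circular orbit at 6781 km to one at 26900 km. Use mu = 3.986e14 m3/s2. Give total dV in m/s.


V1 = sqrt(mu/r1) = 7666.93 m/s
dV1 = V1*(sqrt(2*r2/(r1+r2)) - 1) = 2022.99 m/s
V2 = sqrt(mu/r2) = 3849.4 m/s
dV2 = V2*(1 - sqrt(2*r1/(r1+r2))) = 1406.74 m/s
Total dV = 3430 m/s

3430 m/s


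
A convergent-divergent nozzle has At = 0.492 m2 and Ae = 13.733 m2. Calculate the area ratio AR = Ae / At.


AR = 13.733 / 0.492 = 27.9

27.9


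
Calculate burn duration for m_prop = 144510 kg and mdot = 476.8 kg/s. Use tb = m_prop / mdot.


tb = 144510 / 476.8 = 303.1 s

303.1 s


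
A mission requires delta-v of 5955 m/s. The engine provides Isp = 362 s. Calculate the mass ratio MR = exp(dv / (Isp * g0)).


Ve = 362 * 9.81 = 3551.22 m/s
MR = exp(5955 / 3551.22) = 5.349

5.349


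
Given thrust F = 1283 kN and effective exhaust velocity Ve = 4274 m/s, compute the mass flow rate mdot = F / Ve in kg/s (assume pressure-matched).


mdot = F / Ve = 1283000 / 4274 = 300.2 kg/s

300.2 kg/s


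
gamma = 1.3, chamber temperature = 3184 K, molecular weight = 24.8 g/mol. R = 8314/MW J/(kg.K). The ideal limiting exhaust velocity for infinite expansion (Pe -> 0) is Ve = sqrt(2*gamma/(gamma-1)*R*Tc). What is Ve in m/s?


R = 8314 / 24.8 = 335.24 J/(kg.K)
Ve = sqrt(2 * 1.3 / (1.3 - 1) * 335.24 * 3184) = 3042 m/s

3042 m/s


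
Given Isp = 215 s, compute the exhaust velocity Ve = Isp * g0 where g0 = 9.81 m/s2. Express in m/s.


Ve = Isp * g0 = 215 * 9.81 = 2109.2 m/s

2109.2 m/s


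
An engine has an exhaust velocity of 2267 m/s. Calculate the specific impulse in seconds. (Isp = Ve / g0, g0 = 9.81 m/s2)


Isp = Ve / g0 = 2267 / 9.81 = 231.1 s

231.1 s


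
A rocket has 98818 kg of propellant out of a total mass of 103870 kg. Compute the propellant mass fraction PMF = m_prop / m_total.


PMF = 98818 / 103870 = 0.951

0.951


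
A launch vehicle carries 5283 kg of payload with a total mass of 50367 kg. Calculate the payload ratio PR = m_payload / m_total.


PR = 5283 / 50367 = 0.1049

0.1049


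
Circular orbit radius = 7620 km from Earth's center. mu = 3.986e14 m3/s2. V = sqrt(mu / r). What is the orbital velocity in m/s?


V = sqrt(3.986e14 / 7620000) = 7233 m/s

7233 m/s


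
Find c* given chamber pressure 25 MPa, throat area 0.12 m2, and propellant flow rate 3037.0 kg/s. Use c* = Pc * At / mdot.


c* = 25e6 * 0.12 / 3037.0 = 988 m/s

988 m/s


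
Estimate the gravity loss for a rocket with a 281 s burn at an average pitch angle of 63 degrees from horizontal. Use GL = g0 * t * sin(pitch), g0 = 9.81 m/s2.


GL = 9.81 * 281 * sin(63 deg) = 2456 m/s

2456 m/s


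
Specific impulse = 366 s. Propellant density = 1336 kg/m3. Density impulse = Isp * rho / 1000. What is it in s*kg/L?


rho*Isp = 366 * 1336 / 1000 = 489 s*kg/L

489 s*kg/L


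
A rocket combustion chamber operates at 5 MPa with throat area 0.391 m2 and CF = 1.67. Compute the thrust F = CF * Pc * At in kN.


F = 1.67 * 5e6 * 0.391 = 3.2648e+06 N = 3264.8 kN

3264.8 kN


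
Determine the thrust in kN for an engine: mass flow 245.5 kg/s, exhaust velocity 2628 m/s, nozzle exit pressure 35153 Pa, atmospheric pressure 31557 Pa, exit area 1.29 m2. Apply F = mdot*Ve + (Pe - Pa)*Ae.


F = 245.5 * 2628 + (35153 - 31557) * 1.29 = 649813.0 N = 649.8 kN

649.8 kN


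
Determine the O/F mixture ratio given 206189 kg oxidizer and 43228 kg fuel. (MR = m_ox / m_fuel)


MR = 206189 / 43228 = 4.77

4.77


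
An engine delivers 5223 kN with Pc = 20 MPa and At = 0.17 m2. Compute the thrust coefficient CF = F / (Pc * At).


CF = 5223000 / (20e6 * 0.17) = 1.54

1.54


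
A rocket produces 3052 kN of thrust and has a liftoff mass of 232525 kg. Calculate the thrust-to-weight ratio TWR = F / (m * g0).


TWR = 3052000 / (232525 * 9.81) = 1.34

1.34


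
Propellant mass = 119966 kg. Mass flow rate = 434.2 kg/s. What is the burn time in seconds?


tb = 119966 / 434.2 = 276.3 s

276.3 s


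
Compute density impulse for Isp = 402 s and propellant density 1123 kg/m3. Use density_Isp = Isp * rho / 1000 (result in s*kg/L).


rho*Isp = 402 * 1123 / 1000 = 451 s*kg/L

451 s*kg/L


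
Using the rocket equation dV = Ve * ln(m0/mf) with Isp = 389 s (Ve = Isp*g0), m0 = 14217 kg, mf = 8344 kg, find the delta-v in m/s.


Ve = 389 * 9.81 = 3816.09 m/s
dV = 3816.09 * ln(14217/8344) = 2034 m/s

2034 m/s


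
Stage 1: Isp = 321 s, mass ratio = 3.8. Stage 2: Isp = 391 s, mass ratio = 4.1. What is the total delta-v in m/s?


dV1 = 321 * 9.81 * ln(3.8) = 4203.9 m/s
dV2 = 391 * 9.81 * ln(4.1) = 5412.1 m/s
Total dV = 4203.9 + 5412.1 = 9616.0 m/s ~ 9616 m/s

9616 m/s


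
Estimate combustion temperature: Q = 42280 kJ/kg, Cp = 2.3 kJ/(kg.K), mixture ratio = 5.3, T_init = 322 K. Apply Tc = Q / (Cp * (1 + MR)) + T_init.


Tc = 42280 / (2.3 * (1 + 5.3)) + 322 = 3240 K

3240 K


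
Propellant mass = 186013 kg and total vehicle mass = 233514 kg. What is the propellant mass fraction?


PMF = 186013 / 233514 = 0.797

0.797


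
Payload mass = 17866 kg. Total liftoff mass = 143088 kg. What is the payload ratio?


PR = 17866 / 143088 = 0.1249

0.1249


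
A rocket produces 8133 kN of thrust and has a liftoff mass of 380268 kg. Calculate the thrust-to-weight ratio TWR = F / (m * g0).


TWR = 8133000 / (380268 * 9.81) = 2.18

2.18


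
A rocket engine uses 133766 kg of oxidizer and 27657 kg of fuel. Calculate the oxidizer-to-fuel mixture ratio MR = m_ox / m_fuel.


MR = 133766 / 27657 = 4.84

4.84


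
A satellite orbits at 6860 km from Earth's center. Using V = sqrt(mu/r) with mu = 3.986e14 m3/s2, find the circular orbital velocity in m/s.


V = sqrt(3.986e14 / 6860000) = 7623 m/s

7623 m/s


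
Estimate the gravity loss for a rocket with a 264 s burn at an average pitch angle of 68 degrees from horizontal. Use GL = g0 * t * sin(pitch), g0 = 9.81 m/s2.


GL = 9.81 * 264 * sin(68 deg) = 2401 m/s

2401 m/s


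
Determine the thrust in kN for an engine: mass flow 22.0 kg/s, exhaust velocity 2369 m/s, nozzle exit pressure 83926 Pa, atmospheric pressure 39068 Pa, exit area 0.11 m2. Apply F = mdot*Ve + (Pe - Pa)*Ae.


F = 22.0 * 2369 + (83926 - 39068) * 0.11 = 57052.0 N = 57.1 kN

57.1 kN


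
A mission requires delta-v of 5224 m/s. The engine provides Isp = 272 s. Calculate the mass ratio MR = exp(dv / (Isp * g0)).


Ve = 272 * 9.81 = 2668.32 m/s
MR = exp(5224 / 2668.32) = 7.084

7.084


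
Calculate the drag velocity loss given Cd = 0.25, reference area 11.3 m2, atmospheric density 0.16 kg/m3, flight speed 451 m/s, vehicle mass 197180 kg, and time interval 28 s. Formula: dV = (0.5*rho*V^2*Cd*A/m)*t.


D = 0.5 * 0.16 * 451^2 * 0.25 * 11.3 = 45968.63 N
a = 45968.63 / 197180 = 0.2331 m/s2
dV = 0.2331 * 28 = 6.5 m/s

6.5 m/s


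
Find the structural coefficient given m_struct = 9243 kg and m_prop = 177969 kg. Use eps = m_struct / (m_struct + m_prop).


eps = 9243 / (9243 + 177969) = 0.0494

0.0494


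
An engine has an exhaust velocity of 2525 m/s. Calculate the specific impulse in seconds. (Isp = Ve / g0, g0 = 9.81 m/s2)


Isp = Ve / g0 = 2525 / 9.81 = 257.4 s

257.4 s


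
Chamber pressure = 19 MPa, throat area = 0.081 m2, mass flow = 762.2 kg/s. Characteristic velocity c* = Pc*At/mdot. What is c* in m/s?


c* = 19e6 * 0.081 / 762.2 = 2019 m/s

2019 m/s


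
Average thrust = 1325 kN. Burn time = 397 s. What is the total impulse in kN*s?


It = 1325 * 397 = 526025 kN*s

526025 kN*s


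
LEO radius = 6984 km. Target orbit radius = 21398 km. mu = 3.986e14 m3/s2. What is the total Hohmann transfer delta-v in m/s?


V1 = sqrt(mu/r1) = 7554.69 m/s
dV1 = V1*(sqrt(2*r2/(r1+r2)) - 1) = 1722.08 m/s
V2 = sqrt(mu/r2) = 4316.01 m/s
dV2 = V2*(1 - sqrt(2*r1/(r1+r2))) = 1288.2 m/s
Total dV = 3010 m/s

3010 m/s


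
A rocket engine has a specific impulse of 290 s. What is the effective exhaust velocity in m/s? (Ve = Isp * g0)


Ve = Isp * g0 = 290 * 9.81 = 2844.9 m/s

2844.9 m/s


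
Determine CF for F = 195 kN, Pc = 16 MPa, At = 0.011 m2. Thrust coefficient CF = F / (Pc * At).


CF = 195000 / (16e6 * 0.011) = 1.11

1.11


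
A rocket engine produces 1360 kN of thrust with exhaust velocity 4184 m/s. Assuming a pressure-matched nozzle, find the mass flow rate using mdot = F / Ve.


mdot = F / Ve = 1360000 / 4184 = 325.0 kg/s

325.0 kg/s


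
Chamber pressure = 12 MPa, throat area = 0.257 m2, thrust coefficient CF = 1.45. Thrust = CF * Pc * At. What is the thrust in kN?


F = 1.45 * 12e6 * 0.257 = 4.4718e+06 N = 4471.8 kN

4471.8 kN


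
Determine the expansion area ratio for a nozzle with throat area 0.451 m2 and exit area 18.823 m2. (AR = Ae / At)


AR = 18.823 / 0.451 = 41.7

41.7


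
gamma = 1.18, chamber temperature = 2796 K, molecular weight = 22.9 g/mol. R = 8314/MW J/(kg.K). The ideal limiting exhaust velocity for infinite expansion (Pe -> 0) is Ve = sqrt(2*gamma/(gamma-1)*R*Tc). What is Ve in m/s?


R = 8314 / 22.9 = 363.06 J/(kg.K)
Ve = sqrt(2 * 1.18 / (1.18 - 1) * 363.06 * 2796) = 3648 m/s

3648 m/s


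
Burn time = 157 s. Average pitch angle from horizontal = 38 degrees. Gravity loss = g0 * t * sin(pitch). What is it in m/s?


GL = 9.81 * 157 * sin(38 deg) = 948 m/s

948 m/s


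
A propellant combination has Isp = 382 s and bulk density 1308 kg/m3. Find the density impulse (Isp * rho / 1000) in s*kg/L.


rho*Isp = 382 * 1308 / 1000 = 500 s*kg/L

500 s*kg/L


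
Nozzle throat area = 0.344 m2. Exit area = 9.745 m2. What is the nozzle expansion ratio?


AR = 9.745 / 0.344 = 28.3

28.3


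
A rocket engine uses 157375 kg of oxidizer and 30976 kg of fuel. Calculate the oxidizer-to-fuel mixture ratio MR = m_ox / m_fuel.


MR = 157375 / 30976 = 5.08

5.08


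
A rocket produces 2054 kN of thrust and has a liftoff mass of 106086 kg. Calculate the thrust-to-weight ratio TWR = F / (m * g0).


TWR = 2054000 / (106086 * 9.81) = 1.97

1.97


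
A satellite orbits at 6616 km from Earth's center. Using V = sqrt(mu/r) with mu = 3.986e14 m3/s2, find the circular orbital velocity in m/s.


V = sqrt(3.986e14 / 6616000) = 7762 m/s

7762 m/s


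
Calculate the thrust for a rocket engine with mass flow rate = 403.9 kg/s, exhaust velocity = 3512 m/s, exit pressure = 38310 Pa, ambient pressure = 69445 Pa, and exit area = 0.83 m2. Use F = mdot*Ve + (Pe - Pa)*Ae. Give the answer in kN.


F = 403.9 * 3512 + (38310 - 69445) * 0.83 = 1.3927e+06 N = 1392.7 kN

1392.7 kN


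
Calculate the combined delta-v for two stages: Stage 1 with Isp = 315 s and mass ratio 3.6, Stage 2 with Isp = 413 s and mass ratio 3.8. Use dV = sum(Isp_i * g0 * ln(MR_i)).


dV1 = 315 * 9.81 * ln(3.6) = 3958.3 m/s
dV2 = 413 * 9.81 * ln(3.8) = 5408.8 m/s
Total dV = 3958.3 + 5408.8 = 9367.1 m/s ~ 9367 m/s

9367 m/s


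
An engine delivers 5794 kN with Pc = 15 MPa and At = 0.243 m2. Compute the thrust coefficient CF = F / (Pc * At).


CF = 5794000 / (15e6 * 0.243) = 1.59

1.59


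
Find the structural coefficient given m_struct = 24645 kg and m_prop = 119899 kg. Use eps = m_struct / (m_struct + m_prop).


eps = 24645 / (24645 + 119899) = 0.1705

0.1705


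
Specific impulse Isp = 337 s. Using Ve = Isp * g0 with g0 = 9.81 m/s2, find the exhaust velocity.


Ve = Isp * g0 = 337 * 9.81 = 3306.0 m/s

3306.0 m/s


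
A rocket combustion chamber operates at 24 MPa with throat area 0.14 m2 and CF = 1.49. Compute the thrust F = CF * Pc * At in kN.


F = 1.49 * 24e6 * 0.14 = 5.0064e+06 N = 5006.4 kN

5006.4 kN


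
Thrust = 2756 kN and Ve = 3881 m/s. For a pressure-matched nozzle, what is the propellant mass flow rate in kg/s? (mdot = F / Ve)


mdot = F / Ve = 2756000 / 3881 = 710.1 kg/s

710.1 kg/s


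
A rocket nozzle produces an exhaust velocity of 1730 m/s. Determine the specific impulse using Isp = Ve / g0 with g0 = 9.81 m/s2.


Isp = Ve / g0 = 1730 / 9.81 = 176.4 s

176.4 s


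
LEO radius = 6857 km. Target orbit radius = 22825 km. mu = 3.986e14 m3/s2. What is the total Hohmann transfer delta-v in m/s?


V1 = sqrt(mu/r1) = 7624.33 m/s
dV1 = V1*(sqrt(2*r2/(r1+r2)) - 1) = 1830.97 m/s
V2 = sqrt(mu/r2) = 4178.91 m/s
dV2 = V2*(1 - sqrt(2*r1/(r1+r2))) = 1338.39 m/s
Total dV = 3169 m/s

3169 m/s


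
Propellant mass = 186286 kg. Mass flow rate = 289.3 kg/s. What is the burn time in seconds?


tb = 186286 / 289.3 = 643.9 s

643.9 s


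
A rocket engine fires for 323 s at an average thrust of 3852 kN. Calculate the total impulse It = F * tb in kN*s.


It = 3852 * 323 = 1244196 kN*s

1244196 kN*s


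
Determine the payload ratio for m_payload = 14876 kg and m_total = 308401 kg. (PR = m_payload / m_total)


PR = 14876 / 308401 = 0.0482

0.0482


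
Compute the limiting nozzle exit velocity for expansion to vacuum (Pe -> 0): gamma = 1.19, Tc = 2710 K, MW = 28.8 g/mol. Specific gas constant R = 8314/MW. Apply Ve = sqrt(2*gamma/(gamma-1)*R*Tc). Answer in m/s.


R = 8314 / 28.8 = 288.68 J/(kg.K)
Ve = sqrt(2 * 1.19 / (1.19 - 1) * 288.68 * 2710) = 3130 m/s

3130 m/s


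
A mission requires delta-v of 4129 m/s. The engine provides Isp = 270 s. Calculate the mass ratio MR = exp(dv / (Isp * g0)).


Ve = 270 * 9.81 = 2648.7 m/s
MR = exp(4129 / 2648.7) = 4.753

4.753


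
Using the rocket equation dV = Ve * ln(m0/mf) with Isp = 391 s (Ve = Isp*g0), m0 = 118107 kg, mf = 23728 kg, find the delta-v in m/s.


Ve = 391 * 9.81 = 3835.71 m/s
dV = 3835.71 * ln(118107/23728) = 6156 m/s

6156 m/s


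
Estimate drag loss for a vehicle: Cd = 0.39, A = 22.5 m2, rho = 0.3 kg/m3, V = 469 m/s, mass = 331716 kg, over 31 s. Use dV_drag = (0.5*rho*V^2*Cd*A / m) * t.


D = 0.5 * 0.3 * 469^2 * 0.39 * 22.5 = 289523.67 N
a = 289523.67 / 331716 = 0.8728 m/s2
dV = 0.8728 * 31 = 27.1 m/s

27.1 m/s


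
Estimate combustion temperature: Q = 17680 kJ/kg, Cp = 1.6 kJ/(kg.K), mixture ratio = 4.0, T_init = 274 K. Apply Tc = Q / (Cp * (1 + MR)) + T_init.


Tc = 17680 / (1.6 * (1 + 4.0)) + 274 = 2484 K

2484 K


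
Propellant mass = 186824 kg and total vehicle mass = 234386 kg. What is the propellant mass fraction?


PMF = 186824 / 234386 = 0.797

0.797


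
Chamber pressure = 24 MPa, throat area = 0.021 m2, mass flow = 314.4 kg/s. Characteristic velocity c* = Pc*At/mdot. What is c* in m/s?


c* = 24e6 * 0.021 / 314.4 = 1603 m/s

1603 m/s


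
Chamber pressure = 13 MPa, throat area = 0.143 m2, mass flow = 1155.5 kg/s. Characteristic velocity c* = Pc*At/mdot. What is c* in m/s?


c* = 13e6 * 0.143 / 1155.5 = 1609 m/s

1609 m/s


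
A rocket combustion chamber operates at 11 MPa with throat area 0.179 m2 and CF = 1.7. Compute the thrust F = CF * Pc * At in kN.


F = 1.7 * 11e6 * 0.179 = 3.3473e+06 N = 3347.3 kN

3347.3 kN


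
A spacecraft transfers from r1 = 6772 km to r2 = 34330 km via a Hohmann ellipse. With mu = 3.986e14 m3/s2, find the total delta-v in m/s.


V1 = sqrt(mu/r1) = 7672.03 m/s
dV1 = V1*(sqrt(2*r2/(r1+r2)) - 1) = 2243.84 m/s
V2 = sqrt(mu/r2) = 3407.47 m/s
dV2 = V2*(1 - sqrt(2*r1/(r1+r2))) = 1451.45 m/s
Total dV = 3695 m/s

3695 m/s


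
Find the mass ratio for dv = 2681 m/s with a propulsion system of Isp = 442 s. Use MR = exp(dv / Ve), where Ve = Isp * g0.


Ve = 442 * 9.81 = 4336.02 m/s
MR = exp(2681 / 4336.02) = 1.856

1.856


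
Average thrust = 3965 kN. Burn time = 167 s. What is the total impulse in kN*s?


It = 3965 * 167 = 662155 kN*s

662155 kN*s


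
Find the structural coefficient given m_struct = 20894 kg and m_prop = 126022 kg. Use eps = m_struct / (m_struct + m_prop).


eps = 20894 / (20894 + 126022) = 0.1422

0.1422


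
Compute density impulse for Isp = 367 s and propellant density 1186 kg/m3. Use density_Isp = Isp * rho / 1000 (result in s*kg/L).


rho*Isp = 367 * 1186 / 1000 = 435 s*kg/L

435 s*kg/L


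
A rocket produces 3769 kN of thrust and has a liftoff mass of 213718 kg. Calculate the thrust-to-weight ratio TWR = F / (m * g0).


TWR = 3769000 / (213718 * 9.81) = 1.8

1.8


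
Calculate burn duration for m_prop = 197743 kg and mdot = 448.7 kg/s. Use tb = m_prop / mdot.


tb = 197743 / 448.7 = 440.7 s

440.7 s


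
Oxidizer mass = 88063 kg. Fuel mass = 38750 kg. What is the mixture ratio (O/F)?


MR = 88063 / 38750 = 2.27

2.27


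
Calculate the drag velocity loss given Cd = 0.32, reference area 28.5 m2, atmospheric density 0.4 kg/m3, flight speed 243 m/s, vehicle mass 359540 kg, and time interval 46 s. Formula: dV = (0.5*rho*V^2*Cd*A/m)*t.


D = 0.5 * 0.4 * 243^2 * 0.32 * 28.5 = 107705.38 N
a = 107705.38 / 359540 = 0.2996 m/s2
dV = 0.2996 * 46 = 13.8 m/s

13.8 m/s


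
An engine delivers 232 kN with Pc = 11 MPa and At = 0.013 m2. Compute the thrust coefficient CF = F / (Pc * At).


CF = 232000 / (11e6 * 0.013) = 1.62

1.62


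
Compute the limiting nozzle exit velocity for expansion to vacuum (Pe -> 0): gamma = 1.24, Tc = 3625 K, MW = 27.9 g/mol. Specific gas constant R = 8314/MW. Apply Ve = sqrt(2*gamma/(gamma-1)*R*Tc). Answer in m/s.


R = 8314 / 27.9 = 297.99 J/(kg.K)
Ve = sqrt(2 * 1.24 / (1.24 - 1) * 297.99 * 3625) = 3341 m/s

3341 m/s


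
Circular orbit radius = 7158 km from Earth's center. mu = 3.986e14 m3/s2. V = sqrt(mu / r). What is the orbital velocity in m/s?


V = sqrt(3.986e14 / 7158000) = 7462 m/s

7462 m/s


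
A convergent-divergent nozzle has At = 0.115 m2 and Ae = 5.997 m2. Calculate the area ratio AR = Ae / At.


AR = 5.997 / 0.115 = 52.1

52.1


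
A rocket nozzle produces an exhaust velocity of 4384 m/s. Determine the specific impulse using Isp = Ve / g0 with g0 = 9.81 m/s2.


Isp = Ve / g0 = 4384 / 9.81 = 446.9 s

446.9 s


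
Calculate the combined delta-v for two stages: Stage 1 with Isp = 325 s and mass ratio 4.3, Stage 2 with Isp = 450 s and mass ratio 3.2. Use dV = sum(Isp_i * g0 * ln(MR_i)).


dV1 = 325 * 9.81 * ln(4.3) = 4650.4 m/s
dV2 = 450 * 9.81 * ln(3.2) = 5134.7 m/s
Total dV = 4650.4 + 5134.7 = 9785.1 m/s ~ 9785 m/s

9785 m/s


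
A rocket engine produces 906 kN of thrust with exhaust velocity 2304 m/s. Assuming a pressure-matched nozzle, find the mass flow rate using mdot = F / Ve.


mdot = F / Ve = 906000 / 2304 = 393.2 kg/s

393.2 kg/s


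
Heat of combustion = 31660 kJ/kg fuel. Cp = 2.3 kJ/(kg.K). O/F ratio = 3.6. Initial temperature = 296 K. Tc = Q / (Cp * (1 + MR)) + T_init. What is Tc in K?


Tc = 31660 / (2.3 * (1 + 3.6)) + 296 = 3288 K

3288 K


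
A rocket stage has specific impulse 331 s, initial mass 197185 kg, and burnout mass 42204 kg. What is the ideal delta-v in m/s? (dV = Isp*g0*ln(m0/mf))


Ve = 331 * 9.81 = 3247.11 m/s
dV = 3247.11 * ln(197185/42204) = 5006 m/s

5006 m/s


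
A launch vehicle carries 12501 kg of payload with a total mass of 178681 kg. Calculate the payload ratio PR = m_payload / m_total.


PR = 12501 / 178681 = 0.07

0.07


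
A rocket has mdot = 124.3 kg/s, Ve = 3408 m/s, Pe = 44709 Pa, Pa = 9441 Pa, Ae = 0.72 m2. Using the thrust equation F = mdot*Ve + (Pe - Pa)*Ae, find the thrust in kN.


F = 124.3 * 3408 + (44709 - 9441) * 0.72 = 449007.0 N = 449.0 kN

449.0 kN


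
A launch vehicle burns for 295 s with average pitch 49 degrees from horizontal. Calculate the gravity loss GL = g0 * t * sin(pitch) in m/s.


GL = 9.81 * 295 * sin(49 deg) = 2184 m/s

2184 m/s


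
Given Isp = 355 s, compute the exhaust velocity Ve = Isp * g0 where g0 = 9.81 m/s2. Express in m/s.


Ve = Isp * g0 = 355 * 9.81 = 3482.6 m/s

3482.6 m/s


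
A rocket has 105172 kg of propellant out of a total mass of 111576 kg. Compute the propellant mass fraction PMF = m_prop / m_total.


PMF = 105172 / 111576 = 0.943

0.943


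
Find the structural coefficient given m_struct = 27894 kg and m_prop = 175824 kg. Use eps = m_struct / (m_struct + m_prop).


eps = 27894 / (27894 + 175824) = 0.1369

0.1369


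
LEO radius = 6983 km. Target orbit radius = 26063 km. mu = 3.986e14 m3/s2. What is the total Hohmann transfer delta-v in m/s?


V1 = sqrt(mu/r1) = 7555.23 m/s
dV1 = V1*(sqrt(2*r2/(r1+r2)) - 1) = 1933.66 m/s
V2 = sqrt(mu/r2) = 3910.72 m/s
dV2 = V2*(1 - sqrt(2*r1/(r1+r2))) = 1368.38 m/s
Total dV = 3302 m/s

3302 m/s


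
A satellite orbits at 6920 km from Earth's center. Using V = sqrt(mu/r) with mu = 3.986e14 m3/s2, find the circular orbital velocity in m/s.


V = sqrt(3.986e14 / 6920000) = 7590 m/s

7590 m/s


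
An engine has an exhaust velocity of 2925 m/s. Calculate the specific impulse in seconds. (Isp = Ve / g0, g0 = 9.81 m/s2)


Isp = Ve / g0 = 2925 / 9.81 = 298.2 s

298.2 s


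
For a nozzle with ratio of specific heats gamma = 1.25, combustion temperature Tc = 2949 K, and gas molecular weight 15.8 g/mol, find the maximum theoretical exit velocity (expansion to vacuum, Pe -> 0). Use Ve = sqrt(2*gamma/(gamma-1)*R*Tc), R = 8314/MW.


R = 8314 / 15.8 = 526.2 J/(kg.K)
Ve = sqrt(2 * 1.25 / (1.25 - 1) * 526.2 * 2949) = 3939 m/s

3939 m/s


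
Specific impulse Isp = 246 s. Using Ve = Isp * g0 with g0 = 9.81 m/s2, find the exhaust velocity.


Ve = Isp * g0 = 246 * 9.81 = 2413.3 m/s

2413.3 m/s


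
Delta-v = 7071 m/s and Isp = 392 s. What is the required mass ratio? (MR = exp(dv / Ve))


Ve = 392 * 9.81 = 3845.52 m/s
MR = exp(7071 / 3845.52) = 6.289

6.289


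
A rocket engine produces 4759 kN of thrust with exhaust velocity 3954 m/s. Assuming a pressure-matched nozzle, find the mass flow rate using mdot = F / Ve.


mdot = F / Ve = 4759000 / 3954 = 1203.6 kg/s

1203.6 kg/s


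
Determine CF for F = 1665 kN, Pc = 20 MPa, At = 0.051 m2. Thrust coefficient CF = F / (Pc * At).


CF = 1665000 / (20e6 * 0.051) = 1.63

1.63


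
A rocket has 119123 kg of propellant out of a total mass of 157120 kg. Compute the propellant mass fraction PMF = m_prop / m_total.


PMF = 119123 / 157120 = 0.758

0.758


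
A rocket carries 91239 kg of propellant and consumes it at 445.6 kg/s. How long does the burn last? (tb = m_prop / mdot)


tb = 91239 / 445.6 = 204.8 s

204.8 s


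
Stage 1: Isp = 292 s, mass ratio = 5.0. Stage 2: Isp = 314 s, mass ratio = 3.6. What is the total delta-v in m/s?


dV1 = 292 * 9.81 * ln(5.0) = 4610.3 m/s
dV2 = 314 * 9.81 * ln(3.6) = 3945.7 m/s
Total dV = 4610.3 + 3945.7 = 8556.0 m/s ~ 8556 m/s

8556 m/s


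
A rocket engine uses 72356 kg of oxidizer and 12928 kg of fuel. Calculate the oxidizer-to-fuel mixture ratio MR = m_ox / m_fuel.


MR = 72356 / 12928 = 5.6

5.6


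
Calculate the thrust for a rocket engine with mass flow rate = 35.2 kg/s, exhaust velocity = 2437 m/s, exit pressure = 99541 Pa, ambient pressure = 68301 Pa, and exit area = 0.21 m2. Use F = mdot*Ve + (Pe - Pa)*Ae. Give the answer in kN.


F = 35.2 * 2437 + (99541 - 68301) * 0.21 = 92343.0 N = 92.3 kN

92.3 kN


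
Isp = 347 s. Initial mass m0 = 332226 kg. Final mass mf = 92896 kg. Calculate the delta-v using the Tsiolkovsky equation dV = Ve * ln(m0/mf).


Ve = 347 * 9.81 = 3404.07 m/s
dV = 3404.07 * ln(332226/92896) = 4338 m/s

4338 m/s


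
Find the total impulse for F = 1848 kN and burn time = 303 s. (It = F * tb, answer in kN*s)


It = 1848 * 303 = 559944 kN*s

559944 kN*s


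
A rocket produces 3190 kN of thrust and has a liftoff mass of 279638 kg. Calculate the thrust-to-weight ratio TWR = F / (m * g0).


TWR = 3190000 / (279638 * 9.81) = 1.16

1.16


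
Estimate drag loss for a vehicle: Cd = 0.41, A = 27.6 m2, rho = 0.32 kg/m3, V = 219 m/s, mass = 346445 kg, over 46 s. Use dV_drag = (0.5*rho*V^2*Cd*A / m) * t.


D = 0.5 * 0.32 * 219^2 * 0.41 * 27.6 = 86836.27 N
a = 86836.27 / 346445 = 0.2506 m/s2
dV = 0.2506 * 46 = 11.5 m/s

11.5 m/s


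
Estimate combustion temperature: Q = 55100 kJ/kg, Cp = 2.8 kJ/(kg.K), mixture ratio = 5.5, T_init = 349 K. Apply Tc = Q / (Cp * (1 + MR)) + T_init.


Tc = 55100 / (2.8 * (1 + 5.5)) + 349 = 3376 K

3376 K


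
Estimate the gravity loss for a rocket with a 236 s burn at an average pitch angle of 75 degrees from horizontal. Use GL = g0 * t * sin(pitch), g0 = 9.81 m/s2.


GL = 9.81 * 236 * sin(75 deg) = 2236 m/s

2236 m/s


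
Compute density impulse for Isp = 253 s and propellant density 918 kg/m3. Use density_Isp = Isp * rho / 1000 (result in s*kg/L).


rho*Isp = 253 * 918 / 1000 = 232 s*kg/L

232 s*kg/L


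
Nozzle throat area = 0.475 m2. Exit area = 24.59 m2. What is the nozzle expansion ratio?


AR = 24.59 / 0.475 = 51.8

51.8


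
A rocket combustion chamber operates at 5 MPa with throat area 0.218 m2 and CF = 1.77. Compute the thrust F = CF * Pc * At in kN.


F = 1.77 * 5e6 * 0.218 = 1.9293e+06 N = 1929.3 kN

1929.3 kN


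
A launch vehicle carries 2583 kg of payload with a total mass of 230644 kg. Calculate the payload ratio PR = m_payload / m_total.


PR = 2583 / 230644 = 0.0112

0.0112


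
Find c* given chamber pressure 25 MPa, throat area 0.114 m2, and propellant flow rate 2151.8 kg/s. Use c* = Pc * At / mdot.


c* = 25e6 * 0.114 / 2151.8 = 1324 m/s

1324 m/s


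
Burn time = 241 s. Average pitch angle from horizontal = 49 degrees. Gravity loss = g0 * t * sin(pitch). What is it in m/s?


GL = 9.81 * 241 * sin(49 deg) = 1784 m/s

1784 m/s


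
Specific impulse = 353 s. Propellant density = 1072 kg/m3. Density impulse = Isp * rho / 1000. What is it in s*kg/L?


rho*Isp = 353 * 1072 / 1000 = 378 s*kg/L

378 s*kg/L


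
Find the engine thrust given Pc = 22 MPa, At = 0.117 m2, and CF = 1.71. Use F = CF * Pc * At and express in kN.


F = 1.71 * 22e6 * 0.117 = 4.4015e+06 N = 4401.5 kN

4401.5 kN


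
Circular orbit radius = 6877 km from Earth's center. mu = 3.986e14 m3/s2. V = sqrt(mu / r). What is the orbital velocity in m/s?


V = sqrt(3.986e14 / 6877000) = 7613 m/s

7613 m/s


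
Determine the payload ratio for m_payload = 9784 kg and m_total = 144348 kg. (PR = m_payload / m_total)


PR = 9784 / 144348 = 0.0678

0.0678


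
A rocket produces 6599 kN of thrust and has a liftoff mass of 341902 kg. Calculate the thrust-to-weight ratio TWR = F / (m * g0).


TWR = 6599000 / (341902 * 9.81) = 1.97

1.97


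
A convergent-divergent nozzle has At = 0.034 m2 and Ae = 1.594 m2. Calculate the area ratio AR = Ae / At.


AR = 1.594 / 0.034 = 46.9

46.9


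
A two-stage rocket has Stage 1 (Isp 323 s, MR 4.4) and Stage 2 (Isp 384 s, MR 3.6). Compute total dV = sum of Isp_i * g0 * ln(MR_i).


dV1 = 323 * 9.81 * ln(4.4) = 4694.7 m/s
dV2 = 384 * 9.81 * ln(3.6) = 4825.3 m/s
Total dV = 4694.7 + 4825.3 = 9520.0 m/s ~ 9520 m/s

9520 m/s


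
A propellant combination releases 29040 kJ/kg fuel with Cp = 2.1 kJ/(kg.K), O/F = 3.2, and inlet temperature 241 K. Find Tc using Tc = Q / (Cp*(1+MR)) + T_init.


Tc = 29040 / (2.1 * (1 + 3.2)) + 241 = 3534 K

3534 K


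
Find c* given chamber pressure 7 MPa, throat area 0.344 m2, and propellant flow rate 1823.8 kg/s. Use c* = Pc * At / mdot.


c* = 7e6 * 0.344 / 1823.8 = 1320 m/s

1320 m/s


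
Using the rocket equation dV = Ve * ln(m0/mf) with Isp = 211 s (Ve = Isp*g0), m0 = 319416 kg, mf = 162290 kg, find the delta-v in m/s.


Ve = 211 * 9.81 = 2069.91 m/s
dV = 2069.91 * ln(319416/162290) = 1402 m/s

1402 m/s


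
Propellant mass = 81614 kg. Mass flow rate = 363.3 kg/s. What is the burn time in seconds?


tb = 81614 / 363.3 = 224.6 s

224.6 s


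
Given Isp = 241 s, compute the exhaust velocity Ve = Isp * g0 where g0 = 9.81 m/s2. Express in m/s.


Ve = Isp * g0 = 241 * 9.81 = 2364.2 m/s

2364.2 m/s


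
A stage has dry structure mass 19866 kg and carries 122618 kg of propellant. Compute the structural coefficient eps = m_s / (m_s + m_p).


eps = 19866 / (19866 + 122618) = 0.1394

0.1394


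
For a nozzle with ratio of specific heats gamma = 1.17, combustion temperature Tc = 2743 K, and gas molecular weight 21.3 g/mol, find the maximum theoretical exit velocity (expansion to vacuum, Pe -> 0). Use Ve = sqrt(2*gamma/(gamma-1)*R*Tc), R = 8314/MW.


R = 8314 / 21.3 = 390.33 J/(kg.K)
Ve = sqrt(2 * 1.17 / (1.17 - 1) * 390.33 * 2743) = 3839 m/s

3839 m/s


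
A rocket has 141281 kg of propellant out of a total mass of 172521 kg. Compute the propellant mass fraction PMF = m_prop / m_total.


PMF = 141281 / 172521 = 0.819

0.819


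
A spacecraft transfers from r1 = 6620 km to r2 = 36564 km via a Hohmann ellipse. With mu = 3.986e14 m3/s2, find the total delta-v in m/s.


V1 = sqrt(mu/r1) = 7759.61 m/s
dV1 = V1*(sqrt(2*r2/(r1+r2)) - 1) = 2338.04 m/s
V2 = sqrt(mu/r2) = 3301.73 m/s
dV2 = V2*(1 - sqrt(2*r1/(r1+r2))) = 1473.53 m/s
Total dV = 3812 m/s

3812 m/s


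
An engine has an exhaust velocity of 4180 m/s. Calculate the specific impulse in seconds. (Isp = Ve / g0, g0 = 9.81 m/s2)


Isp = Ve / g0 = 4180 / 9.81 = 426.1 s

426.1 s


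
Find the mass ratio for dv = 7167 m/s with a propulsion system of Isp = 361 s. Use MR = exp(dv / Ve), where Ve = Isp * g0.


Ve = 361 * 9.81 = 3541.41 m/s
MR = exp(7167 / 3541.41) = 7.567

7.567


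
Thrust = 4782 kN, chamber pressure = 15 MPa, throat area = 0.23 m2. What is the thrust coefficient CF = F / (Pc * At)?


CF = 4782000 / (15e6 * 0.23) = 1.39

1.39


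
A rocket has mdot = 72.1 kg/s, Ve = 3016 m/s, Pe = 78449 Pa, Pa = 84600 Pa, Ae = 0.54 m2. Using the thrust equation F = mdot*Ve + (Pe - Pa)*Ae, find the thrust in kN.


F = 72.1 * 3016 + (78449 - 84600) * 0.54 = 214132.0 N = 214.1 kN

214.1 kN


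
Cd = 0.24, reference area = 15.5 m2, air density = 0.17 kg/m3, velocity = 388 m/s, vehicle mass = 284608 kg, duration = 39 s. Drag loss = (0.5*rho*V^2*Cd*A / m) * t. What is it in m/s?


D = 0.5 * 0.17 * 388^2 * 0.24 * 15.5 = 47602.01 N
a = 47602.01 / 284608 = 0.1673 m/s2
dV = 0.1673 * 39 = 6.5 m/s

6.5 m/s


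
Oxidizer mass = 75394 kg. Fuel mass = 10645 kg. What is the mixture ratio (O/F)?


MR = 75394 / 10645 = 7.08

7.08


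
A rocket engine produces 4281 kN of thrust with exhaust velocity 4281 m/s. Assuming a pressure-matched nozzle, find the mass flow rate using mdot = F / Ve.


mdot = F / Ve = 4281000 / 4281 = 1000.0 kg/s

1000.0 kg/s


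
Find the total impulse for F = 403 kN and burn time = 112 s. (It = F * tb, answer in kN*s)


It = 403 * 112 = 45136 kN*s

45136 kN*s


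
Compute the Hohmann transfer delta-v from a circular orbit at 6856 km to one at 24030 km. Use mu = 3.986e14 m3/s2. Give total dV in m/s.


V1 = sqrt(mu/r1) = 7624.88 m/s
dV1 = V1*(sqrt(2*r2/(r1+r2)) - 1) = 1886.51 m/s
V2 = sqrt(mu/r2) = 4072.79 m/s
dV2 = V2*(1 - sqrt(2*r1/(r1+r2))) = 1359.09 m/s
Total dV = 3246 m/s

3246 m/s


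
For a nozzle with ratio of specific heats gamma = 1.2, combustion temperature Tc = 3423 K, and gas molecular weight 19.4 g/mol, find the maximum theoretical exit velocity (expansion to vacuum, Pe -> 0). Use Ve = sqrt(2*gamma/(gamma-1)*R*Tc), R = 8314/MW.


R = 8314 / 19.4 = 428.56 J/(kg.K)
Ve = sqrt(2 * 1.2 / (1.2 - 1) * 428.56 * 3423) = 4196 m/s

4196 m/s


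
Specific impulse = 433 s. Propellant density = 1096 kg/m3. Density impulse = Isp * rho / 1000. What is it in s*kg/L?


rho*Isp = 433 * 1096 / 1000 = 475 s*kg/L

475 s*kg/L


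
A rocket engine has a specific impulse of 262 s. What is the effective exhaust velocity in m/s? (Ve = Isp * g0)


Ve = Isp * g0 = 262 * 9.81 = 2570.2 m/s

2570.2 m/s


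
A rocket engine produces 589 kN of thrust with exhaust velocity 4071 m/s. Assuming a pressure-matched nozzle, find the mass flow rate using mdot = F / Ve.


mdot = F / Ve = 589000 / 4071 = 144.7 kg/s

144.7 kg/s


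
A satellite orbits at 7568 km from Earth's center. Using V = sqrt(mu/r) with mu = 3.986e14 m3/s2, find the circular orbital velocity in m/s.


V = sqrt(3.986e14 / 7568000) = 7257 m/s

7257 m/s


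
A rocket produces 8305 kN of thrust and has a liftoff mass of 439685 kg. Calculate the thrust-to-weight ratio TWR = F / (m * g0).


TWR = 8305000 / (439685 * 9.81) = 1.93

1.93


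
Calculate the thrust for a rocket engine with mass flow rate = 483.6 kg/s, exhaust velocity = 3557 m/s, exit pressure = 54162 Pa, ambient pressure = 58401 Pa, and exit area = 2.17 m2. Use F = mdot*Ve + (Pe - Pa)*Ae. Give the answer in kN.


F = 483.6 * 3557 + (54162 - 58401) * 2.17 = 1.7110e+06 N = 1711.0 kN

1711.0 kN


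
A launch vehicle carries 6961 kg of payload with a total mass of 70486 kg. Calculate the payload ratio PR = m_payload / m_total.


PR = 6961 / 70486 = 0.0988

0.0988


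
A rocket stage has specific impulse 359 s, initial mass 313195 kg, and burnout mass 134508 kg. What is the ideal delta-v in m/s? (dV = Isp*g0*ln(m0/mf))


Ve = 359 * 9.81 = 3521.79 m/s
dV = 3521.79 * ln(313195/134508) = 2977 m/s

2977 m/s


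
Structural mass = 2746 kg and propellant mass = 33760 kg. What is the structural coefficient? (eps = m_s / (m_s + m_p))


eps = 2746 / (2746 + 33760) = 0.0752

0.0752


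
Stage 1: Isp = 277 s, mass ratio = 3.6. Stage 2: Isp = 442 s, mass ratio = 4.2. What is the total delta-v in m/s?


dV1 = 277 * 9.81 * ln(3.6) = 3480.8 m/s
dV2 = 442 * 9.81 * ln(4.2) = 6222.6 m/s
Total dV = 3480.8 + 6222.6 = 9703.4 m/s ~ 9703 m/s

9703 m/s


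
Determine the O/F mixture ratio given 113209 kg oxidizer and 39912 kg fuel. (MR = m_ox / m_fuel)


MR = 113209 / 39912 = 2.84

2.84


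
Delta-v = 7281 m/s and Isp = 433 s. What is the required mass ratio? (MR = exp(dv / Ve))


Ve = 433 * 9.81 = 4247.73 m/s
MR = exp(7281 / 4247.73) = 5.552

5.552


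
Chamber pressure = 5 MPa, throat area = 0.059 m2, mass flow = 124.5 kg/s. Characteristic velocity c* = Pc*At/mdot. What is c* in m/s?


c* = 5e6 * 0.059 / 124.5 = 2369 m/s

2369 m/s


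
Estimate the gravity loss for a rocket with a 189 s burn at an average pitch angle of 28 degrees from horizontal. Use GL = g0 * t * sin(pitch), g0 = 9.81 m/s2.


GL = 9.81 * 189 * sin(28 deg) = 870 m/s

870 m/s


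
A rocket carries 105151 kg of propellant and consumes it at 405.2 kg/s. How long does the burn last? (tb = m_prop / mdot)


tb = 105151 / 405.2 = 259.5 s

259.5 s


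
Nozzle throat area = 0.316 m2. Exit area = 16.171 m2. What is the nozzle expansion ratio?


AR = 16.171 / 0.316 = 51.2

51.2


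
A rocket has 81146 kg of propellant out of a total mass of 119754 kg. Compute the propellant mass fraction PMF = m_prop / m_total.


PMF = 81146 / 119754 = 0.678

0.678


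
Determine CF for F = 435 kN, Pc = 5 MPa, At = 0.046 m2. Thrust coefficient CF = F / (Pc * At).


CF = 435000 / (5e6 * 0.046) = 1.89

1.89


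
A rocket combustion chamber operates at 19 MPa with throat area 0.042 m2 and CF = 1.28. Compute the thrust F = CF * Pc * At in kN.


F = 1.28 * 19e6 * 0.042 = 1.0214e+06 N = 1021.4 kN

1021.4 kN


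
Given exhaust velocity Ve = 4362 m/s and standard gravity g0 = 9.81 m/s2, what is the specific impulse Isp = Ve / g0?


Isp = Ve / g0 = 4362 / 9.81 = 444.6 s

444.6 s


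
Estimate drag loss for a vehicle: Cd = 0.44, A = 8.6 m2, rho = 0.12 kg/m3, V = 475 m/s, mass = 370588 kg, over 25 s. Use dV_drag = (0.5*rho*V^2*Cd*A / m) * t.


D = 0.5 * 0.12 * 475^2 * 0.44 * 8.6 = 51225.9 N
a = 51225.9 / 370588 = 0.1382 m/s2
dV = 0.1382 * 25 = 3.5 m/s

3.5 m/s


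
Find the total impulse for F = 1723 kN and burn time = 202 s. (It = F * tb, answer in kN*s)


It = 1723 * 202 = 348046 kN*s

348046 kN*s


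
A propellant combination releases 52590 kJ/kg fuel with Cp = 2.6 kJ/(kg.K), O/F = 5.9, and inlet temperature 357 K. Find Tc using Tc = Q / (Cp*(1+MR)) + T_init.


Tc = 52590 / (2.6 * (1 + 5.9)) + 357 = 3288 K

3288 K


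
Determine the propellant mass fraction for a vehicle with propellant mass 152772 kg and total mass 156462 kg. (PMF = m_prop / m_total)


PMF = 152772 / 156462 = 0.976

0.976


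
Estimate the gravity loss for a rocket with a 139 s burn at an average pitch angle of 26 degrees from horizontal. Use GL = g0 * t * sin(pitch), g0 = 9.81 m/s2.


GL = 9.81 * 139 * sin(26 deg) = 598 m/s

598 m/s


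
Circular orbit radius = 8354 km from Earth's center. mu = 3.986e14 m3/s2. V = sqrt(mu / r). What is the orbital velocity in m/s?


V = sqrt(3.986e14 / 8354000) = 6908 m/s

6908 m/s


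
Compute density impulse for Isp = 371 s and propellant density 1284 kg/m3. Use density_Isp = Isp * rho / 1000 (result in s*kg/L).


rho*Isp = 371 * 1284 / 1000 = 476 s*kg/L

476 s*kg/L


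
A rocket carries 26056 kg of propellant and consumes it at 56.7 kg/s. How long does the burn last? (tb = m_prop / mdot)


tb = 26056 / 56.7 = 459.5 s

459.5 s


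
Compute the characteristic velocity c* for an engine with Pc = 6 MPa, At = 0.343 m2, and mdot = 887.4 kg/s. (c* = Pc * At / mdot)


c* = 6e6 * 0.343 / 887.4 = 2319 m/s

2319 m/s


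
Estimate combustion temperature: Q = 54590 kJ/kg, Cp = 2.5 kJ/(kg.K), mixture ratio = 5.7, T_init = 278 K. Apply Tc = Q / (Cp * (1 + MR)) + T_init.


Tc = 54590 / (2.5 * (1 + 5.7)) + 278 = 3537 K

3537 K


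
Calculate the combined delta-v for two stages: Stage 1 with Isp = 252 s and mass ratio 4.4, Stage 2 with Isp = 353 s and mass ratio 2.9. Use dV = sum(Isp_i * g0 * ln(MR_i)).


dV1 = 252 * 9.81 * ln(4.4) = 3662.7 m/s
dV2 = 353 * 9.81 * ln(2.9) = 3687.0 m/s
Total dV = 3662.7 + 3687.0 = 7349.7 m/s ~ 7350 m/s

7350 m/s


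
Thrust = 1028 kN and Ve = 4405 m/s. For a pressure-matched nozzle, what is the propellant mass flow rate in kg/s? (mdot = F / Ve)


mdot = F / Ve = 1028000 / 4405 = 233.4 kg/s

233.4 kg/s


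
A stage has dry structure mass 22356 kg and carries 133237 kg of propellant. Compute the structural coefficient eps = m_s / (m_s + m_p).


eps = 22356 / (22356 + 133237) = 0.1437

0.1437


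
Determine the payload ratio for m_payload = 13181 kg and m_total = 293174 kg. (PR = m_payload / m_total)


PR = 13181 / 293174 = 0.045

0.045


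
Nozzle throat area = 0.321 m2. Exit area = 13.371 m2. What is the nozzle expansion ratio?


AR = 13.371 / 0.321 = 41.7

41.7


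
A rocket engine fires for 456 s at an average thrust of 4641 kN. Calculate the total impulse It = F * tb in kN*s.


It = 4641 * 456 = 2116296 kN*s

2116296 kN*s


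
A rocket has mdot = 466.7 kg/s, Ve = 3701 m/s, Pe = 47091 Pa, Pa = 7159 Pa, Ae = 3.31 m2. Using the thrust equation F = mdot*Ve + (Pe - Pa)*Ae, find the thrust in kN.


F = 466.7 * 3701 + (47091 - 7159) * 3.31 = 1.8594e+06 N = 1859.4 kN

1859.4 kN


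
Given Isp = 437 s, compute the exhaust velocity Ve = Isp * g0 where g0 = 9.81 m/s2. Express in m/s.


Ve = Isp * g0 = 437 * 9.81 = 4287.0 m/s

4287.0 m/s


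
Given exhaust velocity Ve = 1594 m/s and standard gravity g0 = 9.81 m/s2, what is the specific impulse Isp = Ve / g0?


Isp = Ve / g0 = 1594 / 9.81 = 162.5 s

162.5 s


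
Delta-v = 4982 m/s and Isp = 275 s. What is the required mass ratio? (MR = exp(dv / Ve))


Ve = 275 * 9.81 = 2697.75 m/s
MR = exp(4982 / 2697.75) = 6.339

6.339


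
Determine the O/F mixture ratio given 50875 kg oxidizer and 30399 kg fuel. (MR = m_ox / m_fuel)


MR = 50875 / 30399 = 1.67

1.67


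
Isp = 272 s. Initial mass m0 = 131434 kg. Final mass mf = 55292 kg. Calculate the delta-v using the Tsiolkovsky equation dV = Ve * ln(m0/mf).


Ve = 272 * 9.81 = 2668.32 m/s
dV = 2668.32 * ln(131434/55292) = 2310 m/s

2310 m/s


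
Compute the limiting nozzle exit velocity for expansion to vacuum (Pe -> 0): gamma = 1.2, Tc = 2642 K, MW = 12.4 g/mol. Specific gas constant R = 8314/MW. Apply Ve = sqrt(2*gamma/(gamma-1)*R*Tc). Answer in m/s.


R = 8314 / 12.4 = 670.48 J/(kg.K)
Ve = sqrt(2 * 1.2 / (1.2 - 1) * 670.48 * 2642) = 4611 m/s

4611 m/s
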